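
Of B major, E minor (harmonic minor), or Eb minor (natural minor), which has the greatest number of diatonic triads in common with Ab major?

Triads of Ab major: Ab major (I), Bb minor (ii), C minor (iii), Db major (IV), Eb major (V), F minor (vi), G diminished (vii°).
B major shares 0: none.
E minor (harmonic minor) shares 0: none.
Eb minor (natural minor) shares 2: Bbm, Db.
The most common triads (2) are shared with Eb minor.

Eb minor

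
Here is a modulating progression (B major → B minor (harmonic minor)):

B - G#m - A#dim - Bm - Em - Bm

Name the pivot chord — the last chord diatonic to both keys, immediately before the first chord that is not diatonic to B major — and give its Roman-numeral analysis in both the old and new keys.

Chords diatonic to B major: B, C#m, D#m, E, F#, G#m, A#dim.
Reading the progression, the first chord not in that set is Bm, so the modulation leaves B major there.
The chord immediately before Bm is A#dim, which is diatonic to both keys: vii° in B major and vii° in B minor.

A#dim — vii° in B major, vii° in B minor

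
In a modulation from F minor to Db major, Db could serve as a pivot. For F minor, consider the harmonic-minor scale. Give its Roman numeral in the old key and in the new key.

VI in F minor; I in Db major

The scale of F minor (harmonic minor) is F G Ab Bb C Db E; Db is degree 6, and the triad built there (Db-F-Ab) is major, so it is VI.
The scale of Db major is Db Eb F Gb Ab Bb C; Db is degree 1, and the triad built there (Db-F-Ab) is major, so it is I.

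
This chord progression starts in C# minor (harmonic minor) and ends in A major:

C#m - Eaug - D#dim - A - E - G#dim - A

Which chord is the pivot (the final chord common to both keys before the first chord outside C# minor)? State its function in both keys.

Chords diatonic to C# minor: C#m, D#dim, Eaug, F#m, G#, A, B#dim.
Reading the progression, the first chord not in that set is E, so the modulation leaves C# minor there.
The chord immediately before E is A, which is diatonic to both keys: VI in C# minor and I in A major.

A — VI in C# minor, I in A major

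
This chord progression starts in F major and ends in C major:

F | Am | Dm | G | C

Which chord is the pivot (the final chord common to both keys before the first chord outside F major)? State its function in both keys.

Dm — vi in F major, ii in C major

Chords diatonic to F major: F, Gm, Am, Bb, C, Dm, Edim.
Reading the progression, the first chord not in that set is G, so the modulation leaves F major there.
The chord immediately before G is Dm, which is diatonic to both keys: vi in F major and ii in C major.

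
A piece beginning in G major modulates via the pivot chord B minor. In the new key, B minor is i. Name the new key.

B minor

The numeral i denotes a minor triad on scale degree 1. With B on degree 1, the tonic of the new key is B.
Degree 1 carries a minor triad in minor keys, so the destination is B minor.
Check: the diatonic triads of B minor (natural minor) are Bm (i), C♯dim (ii°), D (III), Em (iv), F♯m (v), G (VI), A (VII) — B minor is indeed i.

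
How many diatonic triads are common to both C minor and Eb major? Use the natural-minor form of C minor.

7

Diatonic triads of C minor (natural minor): Cm (i), Ddim (ii°), Eb (III), Fm (iv), Gm (v), Ab (VI), Bb (VII).
Diatonic triads of Eb major: Eb (I), Fm (ii), Gm (iii), Ab (IV), Bb (V), Cm (vi), Ddim (vii°).
Matching root and quality in both lists: Cm, Ddim, Eb, Fm, Gm, Ab, Bb.
That gives 7 common triads.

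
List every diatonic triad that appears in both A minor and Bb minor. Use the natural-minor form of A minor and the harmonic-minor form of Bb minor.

F

Triads in A minor (natural minor): Am (i), Bdim (ii°), C (III), Dm (iv), Em (v), F (VI), G (VII).
Triads in Bb minor (harmonic minor): Bbm (i), Cdim (ii°), Dbaug (III+), Ebm (iv), F (V), Gb (VI), Adim (vii°).
Shared triads with their functions: F (VI in A minor, V in Bb minor).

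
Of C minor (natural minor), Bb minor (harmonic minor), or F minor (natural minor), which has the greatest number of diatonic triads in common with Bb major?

Triads of Bb major: Bb (I), Cm (ii), Dm (iii), Eb (IV), F (V), Gm (vi), Adim (vii°).
C minor (natural minor) shares 4: Bb, Cm, Eb, Gm.
Bb minor (harmonic minor) shares 2: F, Adim.
F minor (natural minor) shares 2: Cm, Eb.
The most common triads (4) are shared with C minor.

C minor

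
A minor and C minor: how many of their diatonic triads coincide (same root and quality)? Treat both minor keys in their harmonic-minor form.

1

Diatonic triads of A minor (harmonic minor): Am (i), Bdim (ii°), Caug (III+), Dm (iv), E (V), F (VI), G#dim (vii°).
Diatonic triads of C minor (harmonic minor): Cm (i), Ddim (ii°), Ebaug (III+), Fm (iv), G (V), Ab (VI), Bdim (vii°).
Matching root and quality in both lists: Bdim.
That gives 1 common triad.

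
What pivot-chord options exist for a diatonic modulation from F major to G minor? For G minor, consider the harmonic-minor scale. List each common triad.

Gm

Triads in F major: F (I), Gm (ii), Am (iii), B♭ (IV), C (V), Dm (vi), Edim (vii°).
Triads in G minor (harmonic minor): Gm (i), Adim (ii°), B♭aug (III+), Cm (iv), D (V), E♭ (VI), F♯dim (vii°).
Shared triads with their functions: Gm (ii in F major, i in G minor).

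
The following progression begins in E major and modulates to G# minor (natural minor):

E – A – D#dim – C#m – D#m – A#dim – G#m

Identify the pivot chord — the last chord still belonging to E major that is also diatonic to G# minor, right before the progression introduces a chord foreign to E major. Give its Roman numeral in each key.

C#m — vi in E major, iv in G# minor

Chords diatonic to E major: E, F#m, G#m, A, B, C#m, D#dim.
Reading the progression, the first chord not in that set is D#m, so the modulation leaves E major there.
The chord immediately before D#m is C#m, which is diatonic to both keys: vi in E major and iv in G# minor.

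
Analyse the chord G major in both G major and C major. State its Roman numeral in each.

The scale of G major is G A B C D E F#; G is degree 1, and the triad built there (G-B-D) is major, so it is I.
The scale of C major is C D E F G A B; G is degree 5, and the triad built there (G-B-D) is major, so it is V.

I in G major; V in C major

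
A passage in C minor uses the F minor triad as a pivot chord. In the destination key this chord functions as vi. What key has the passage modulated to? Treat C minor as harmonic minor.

The numeral vi denotes a minor triad on scale degree 6. With F on degree 6, the tonic of the new key is Ab.
Degree 6 carries a minor triad in major keys, so the destination is Ab major.
Check: the diatonic triads of Ab major are Ab (I), Bbm (ii), Cm (iii), Db (IV), Eb (V), Fm (vi), Gdim (vii°) — F minor is indeed vi.

Ab major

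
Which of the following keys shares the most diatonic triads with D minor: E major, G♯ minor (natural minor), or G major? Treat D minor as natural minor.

Triads of D minor (natural minor): D minor (i), E diminished (ii°), F major (III), G minor (iv), A minor (v), B♭ major (VI), C major (VII).
E major shares 0: none.
G♯ minor (natural minor) shares 0: none.
G major shares 2: Am, C.
The most common triads (2) are shared with G major.

G major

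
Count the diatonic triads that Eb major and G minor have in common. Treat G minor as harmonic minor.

3

Diatonic triads of Eb major: Eb (I), Fm (ii), Gm (iii), Ab (IV), Bb (V), Cm (vi), Ddim (vii°).
Diatonic triads of G minor (harmonic minor): Gm (i), Adim (ii°), Bbaug (III+), Cm (iv), D (V), Eb (VI), F#dim (vii°).
Matching root and quality in both lists: Eb, Gm, Cm.
That gives 3 common triads.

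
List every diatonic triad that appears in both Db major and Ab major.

Triads in Db major: Db (I), Ebm (ii), Fm (iii), Gb (IV), Ab (V), Bbm (vi), Cdim (vii°).
Triads in Ab major: Ab (I), Bbm (ii), Cm (iii), Db (IV), Eb (V), Fm (vi), Gdim (vii°).
Shared triads with their functions: Db (I in Db major, IV in Ab major); Fm (iii in Db major, vi in Ab major); Ab (V in Db major, I in Ab major); Bbm (vi in Db major, ii in Ab major).

Db, Fm, Ab, Bbm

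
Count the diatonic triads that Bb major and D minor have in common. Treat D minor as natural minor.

4

Diatonic triads of Bb major: Bb (I), Cm (ii), Dm (iii), Eb (IV), F (V), Gm (vi), Adim (vii°).
Diatonic triads of D minor (natural minor): Dm (i), Edim (ii°), F (III), Gm (iv), Am (v), Bb (VI), C (VII).
Matching root and quality in both lists: Bb, Dm, F, Gm.
That gives 4 common triads.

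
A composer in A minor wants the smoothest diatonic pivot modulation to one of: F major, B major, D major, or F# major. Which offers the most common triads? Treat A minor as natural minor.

Triads of A minor (natural minor): Am (i), Bdim (ii°), C (III), Dm (iv), Em (v), F (VI), G (VII).
F major shares 4: Am, C, Dm, F.
B major shares 0: none.
D major shares 2: Em, G.
F# major shares 0: none.
The most common triads (4) are shared with F major.

F major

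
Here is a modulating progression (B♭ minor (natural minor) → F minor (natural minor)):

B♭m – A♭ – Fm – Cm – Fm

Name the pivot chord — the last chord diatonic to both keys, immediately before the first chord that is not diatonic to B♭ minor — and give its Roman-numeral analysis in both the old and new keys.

Chords diatonic to B♭ minor: B♭m, Cdim, D♭, E♭m, Fm, G♭, A♭.
Reading the progression, the first chord not in that set is Cm, so the modulation leaves B♭ minor there.
The chord immediately before Cm is Fm, which is diatonic to both keys: v in B♭ minor and i in F minor.

Fm — v in B♭ minor, i in F minor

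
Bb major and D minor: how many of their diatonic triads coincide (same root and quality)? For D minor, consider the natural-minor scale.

4

Diatonic triads of Bb major: Bb (I), Cm (ii), Dm (iii), Eb (IV), F (V), Gm (vi), Adim (vii°).
Diatonic triads of D minor (natural minor): Dm (i), Edim (ii°), F (III), Gm (iv), Am (v), Bb (VI), C (VII).
Matching root and quality in both lists: Bb, Dm, F, Gm.
That gives 4 common triads.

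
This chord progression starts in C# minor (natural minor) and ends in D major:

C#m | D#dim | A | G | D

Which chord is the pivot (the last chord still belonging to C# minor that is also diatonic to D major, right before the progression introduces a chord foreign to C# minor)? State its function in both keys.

Chords diatonic to C# minor: C#m, D#dim, E, F#m, G#m, A, B.
Reading the progression, the first chord not in that set is G, so the modulation leaves C# minor there.
The chord immediately before G is A, which is diatonic to both keys: VI in C# minor and V in D major.

A — VI in C# minor, V in D major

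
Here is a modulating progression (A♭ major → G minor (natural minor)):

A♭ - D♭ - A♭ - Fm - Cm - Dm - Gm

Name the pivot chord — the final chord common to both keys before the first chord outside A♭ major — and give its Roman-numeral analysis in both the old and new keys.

Chords diatonic to A♭ major: A♭, B♭m, Cm, D♭, E♭, Fm, Gdim.
Reading the progression, the first chord not in that set is Dm, so the modulation leaves A♭ major there.
The chord immediately before Dm is Cm, which is diatonic to both keys: iii in A♭ major and iv in G minor.

Cm — iii in A♭ major, iv in G minor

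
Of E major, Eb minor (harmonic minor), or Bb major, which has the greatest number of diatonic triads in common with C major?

Triads of C major: C major (I), D minor (ii), E minor (iii), F major (IV), G major (V), A minor (vi), B diminished (vii°).
E major shares 0: none.
Eb minor (harmonic minor) shares 0: none.
Bb major shares 2: Dm, F.
The most common triads (2) are shared with Bb major.

Bb major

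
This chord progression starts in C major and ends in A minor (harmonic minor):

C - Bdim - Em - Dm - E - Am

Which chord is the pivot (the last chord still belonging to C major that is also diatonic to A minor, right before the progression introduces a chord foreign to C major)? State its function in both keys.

Chords diatonic to C major: C, Dm, Em, F, G, Am, Bdim.
Reading the progression, the first chord not in that set is E, so the modulation leaves C major there.
The chord immediately before E is Dm, which is diatonic to both keys: ii in C major and iv in A minor.

Dm — ii in C major, iv in A minor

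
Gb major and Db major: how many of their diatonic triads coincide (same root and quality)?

Diatonic triads of Gb major: Gb (I), Abm (ii), Bbm (iii), Cb (IV), Db (V), Ebm (vi), Fdim (vii°).
Diatonic triads of Db major: Db (I), Ebm (ii), Fm (iii), Gb (IV), Ab (V), Bbm (vi), Cdim (vii°).
Matching root and quality in both lists: Gb, Bbm, Db, Ebm.
That gives 4 common triads.

4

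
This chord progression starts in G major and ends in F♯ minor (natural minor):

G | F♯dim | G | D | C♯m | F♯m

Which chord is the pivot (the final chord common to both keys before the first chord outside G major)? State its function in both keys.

Chords diatonic to G major: G, Am, Bm, C, D, Em, F♯dim.
Reading the progression, the first chord not in that set is C♯m, so the modulation leaves G major there.
The chord immediately before C♯m is D, which is diatonic to both keys: V in G major and VI in F♯ minor.

D — V in G major, VI in F♯ minor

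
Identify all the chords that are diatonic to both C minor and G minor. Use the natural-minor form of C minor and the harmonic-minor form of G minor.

Cm, Eb, Gm

Triads in C minor (natural minor): Cm (i), Ddim (ii°), Eb (III), Fm (iv), Gm (v), Ab (VI), Bb (VII).
Triads in G minor (harmonic minor): Gm (i), Adim (ii°), Bbaug (III+), Cm (iv), D (V), Eb (VI), F#dim (vii°).
Shared triads with their functions: Cm (i in C minor, iv in G minor); Eb (III in C minor, VI in G minor); Gm (v in C minor, i in G minor).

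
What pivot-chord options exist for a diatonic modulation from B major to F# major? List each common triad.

Triads in B major: B (I), C#m (ii), D#m (iii), E (IV), F# (V), G#m (vi), A#dim (vii°).
Triads in F# major: F# (I), G#m (ii), A#m (iii), B (IV), C# (V), D#m (vi), E#dim (vii°).
Shared triads with their functions: B (I in B major, IV in F# major); D#m (iii in B major, vi in F# major); F# (V in B major, I in F# major); G#m (vi in B major, ii in F# major).

B, D#m, F#, G#m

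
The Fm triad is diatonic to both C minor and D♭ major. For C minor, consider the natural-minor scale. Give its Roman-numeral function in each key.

iv in C minor; iii in D♭ major

The scale of C minor (natural minor) is C D E♭ F G A♭ B♭; F is degree 4, and the triad built there (F-A♭-C) is minor, so it is iv.
The scale of D♭ major is D♭ E♭ F G♭ A♭ B♭ C; F is degree 3, and the triad built there (F-A♭-C) is minor, so it is iii.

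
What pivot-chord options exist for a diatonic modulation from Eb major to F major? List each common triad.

Triads in Eb major: Eb (I), Fm (ii), Gm (iii), Ab (IV), Bb (V), Cm (vi), Ddim (vii°).
Triads in F major: F (I), Gm (ii), Am (iii), Bb (IV), C (V), Dm (vi), Edim (vii°).
Shared triads with their functions: Gm (iii in Eb major, ii in F major); Bb (V in Eb major, IV in F major).

Gm, Bb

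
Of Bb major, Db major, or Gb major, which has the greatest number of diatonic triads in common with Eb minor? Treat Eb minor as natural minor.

Gb major

Triads of Eb minor (natural minor): Ebm (i), Fdim (ii°), Gb (III), Abm (iv), Bbm (v), Cb (VI), Db (VII).
Bb major shares 0: none.
Db major shares 4: Ebm, Gb, Bbm, Db.
Gb major shares 7: Ebm, Fdim, Gb, Abm, Bbm, Cb, Db.
The most common triads (7) are shared with Gb major.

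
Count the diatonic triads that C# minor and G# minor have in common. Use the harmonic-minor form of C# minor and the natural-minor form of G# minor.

Diatonic triads of C# minor (harmonic minor): C#m (i), D#dim (ii°), Eaug (III+), F#m (iv), G# (V), A (VI), B#dim (vii°).
Diatonic triads of G# minor (natural minor): G#m (i), A#dim (ii°), B (III), C#m (iv), D#m (v), E (VI), F# (VII).
Matching root and quality in both lists: C#m.
That gives 1 common triad.

1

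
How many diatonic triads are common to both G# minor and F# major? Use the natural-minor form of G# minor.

Diatonic triads of G# minor (natural minor): G# minor (i), A# diminished (ii°), B major (III), C# minor (iv), D# minor (v), E major (VI), F# major (VII).
Diatonic triads of F# major: F# major (I), G# minor (ii), A# minor (iii), B major (IV), C# major (V), D# minor (vi), E# diminished (vii°).
Matching root and quality in both lists: G# minor, B major, D# minor, F# major.
That gives 4 common triads.

4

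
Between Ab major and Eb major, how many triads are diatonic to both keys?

Diatonic triads of Ab major: Ab (I), Bbm (ii), Cm (iii), Db (IV), Eb (V), Fm (vi), Gdim (vii°).
Diatonic triads of Eb major: Eb (I), Fm (ii), Gm (iii), Ab (IV), Bb (V), Cm (vi), Ddim (vii°).
Matching root and quality in both lists: Ab, Cm, Eb, Fm.
That gives 4 common triads.

4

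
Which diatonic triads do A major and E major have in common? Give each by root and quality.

Triads in A major: A (I), Bm (ii), C♯m (iii), D (IV), E (V), F♯m (vi), G♯dim (vii°).
Triads in E major: E (I), F♯m (ii), G♯m (iii), A (IV), B (V), C♯m (vi), D♯dim (vii°).
Shared triads with their functions: A (I in A major, IV in E major); C♯m (iii in A major, vi in E major); E (V in A major, I in E major); F♯m (vi in A major, ii in E major).

A, C♯m, E, F♯m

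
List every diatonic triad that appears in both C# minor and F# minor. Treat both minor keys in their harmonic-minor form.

F#m

Triads in C# minor (harmonic minor): C#m (i), D#dim (ii°), Eaug (III+), F#m (iv), G# (V), A (VI), B#dim (vii°).
Triads in F# minor (harmonic minor): F#m (i), G#dim (ii°), Aaug (III+), Bm (iv), C# (V), D (VI), E#dim (vii°).
Shared triads with their functions: F#m (iv in C# minor, i in F# minor).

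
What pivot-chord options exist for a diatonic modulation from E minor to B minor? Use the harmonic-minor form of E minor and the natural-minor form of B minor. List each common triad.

Triads in E minor (harmonic minor): E minor (i), F♯ diminished (ii°), G augmented (III+), A minor (iv), B major (V), C major (VI), D♯ diminished (vii°).
Triads in B minor (natural minor): B minor (i), C♯ diminished (ii°), D major (III), E minor (iv), F♯ minor (v), G major (VI), A major (VII).
Shared triads with their functions: E minor (i in E minor, iv in B minor).

Em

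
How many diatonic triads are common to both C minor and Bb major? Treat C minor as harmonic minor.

1

Diatonic triads of C minor (harmonic minor): Cm (i), Ddim (ii°), Ebaug (III+), Fm (iv), G (V), Ab (VI), Bdim (vii°).
Diatonic triads of Bb major: Bb (I), Cm (ii), Dm (iii), Eb (IV), F (V), Gm (vi), Adim (vii°).
Matching root and quality in both lists: Cm.
That gives 1 common triad.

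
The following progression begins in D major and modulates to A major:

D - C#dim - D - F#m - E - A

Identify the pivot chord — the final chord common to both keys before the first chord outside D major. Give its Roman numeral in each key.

Chords diatonic to D major: D, Em, F#m, G, A, Bm, C#dim.
Reading the progression, the first chord not in that set is E, so the modulation leaves D major there.
The chord immediately before E is F#m, which is diatonic to both keys: iii in D major and vi in A major.

F#m — iii in D major, vi in A major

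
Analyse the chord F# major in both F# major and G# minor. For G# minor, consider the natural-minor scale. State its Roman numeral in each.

I in F# major; VII in G# minor

The scale of F# major is F# G# A# B C# D# E#; F# is degree 1, and the triad built there (F#-A#-C#) is major, so it is I.
The scale of G# minor (natural minor) is G# A# B C# D# E F#; F# is degree 7, and the triad built there (F#-A#-C#) is major, so it is VII.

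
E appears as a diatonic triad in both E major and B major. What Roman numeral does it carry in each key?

I in E major; IV in B major

The scale of E major is E F# G# A B C# D#; E is degree 1, and the triad built there (E-G#-B) is major, so it is I.
The scale of B major is B C# D# E F# G# A#; E is degree 4, and the triad built there (E-G#-B) is major, so it is IV.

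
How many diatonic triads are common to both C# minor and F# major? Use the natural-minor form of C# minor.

Diatonic triads of C# minor (natural minor): C# minor (i), D# diminished (ii°), E major (III), F# minor (iv), G# minor (v), A major (VI), B major (VII).
Diatonic triads of F# major: F# major (I), G# minor (ii), A# minor (iii), B major (IV), C# major (V), D# minor (vi), E# diminished (vii°).
Matching root and quality in both lists: G# minor, B major.
That gives 2 common triads.

2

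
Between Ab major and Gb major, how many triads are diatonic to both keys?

2

Diatonic triads of Ab major: Ab (I), Bbm (ii), Cm (iii), Db (IV), Eb (V), Fm (vi), Gdim (vii°).
Diatonic triads of Gb major: Gb (I), Abm (ii), Bbm (iii), Cb (IV), Db (V), Ebm (vi), Fdim (vii°).
Matching root and quality in both lists: Bbm, Db.
That gives 2 common triads.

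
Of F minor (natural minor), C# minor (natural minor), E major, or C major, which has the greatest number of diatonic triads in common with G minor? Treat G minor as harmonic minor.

F minor

Triads of G minor (harmonic minor): G minor (i), A diminished (ii°), Bb augmented (III+), C minor (iv), D major (V), Eb major (VI), F# diminished (vii°).
F minor (natural minor) shares 2: Cm, Eb.
C# minor (natural minor) shares 0: none.
E major shares 0: none.
C major shares 0: none.
The most common triads (2) are shared with F minor.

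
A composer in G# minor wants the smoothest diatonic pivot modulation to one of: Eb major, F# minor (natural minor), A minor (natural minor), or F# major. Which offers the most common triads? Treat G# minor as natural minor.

F# major

Triads of G# minor (natural minor): G# minor (i), A# diminished (ii°), B major (III), C# minor (iv), D# minor (v), E major (VI), F# major (VII).
Eb major shares 0: none.
F# minor (natural minor) shares 2: C#m, E.
A minor (natural minor) shares 0: none.
F# major shares 4: G#m, B, D#m, F#.
The most common triads (4) are shared with F# major.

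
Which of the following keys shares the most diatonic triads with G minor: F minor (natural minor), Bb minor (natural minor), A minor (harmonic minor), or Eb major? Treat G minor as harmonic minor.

Triads of G minor (harmonic minor): Gm (i), Adim (ii°), Bbaug (III+), Cm (iv), D (V), Eb (VI), F#dim (vii°).
F minor (natural minor) shares 2: Cm, Eb.
Bb minor (natural minor) shares 0: none.
A minor (harmonic minor) shares 0: none.
Eb major shares 3: Gm, Cm, Eb.
The most common triads (3) are shared with Eb major.

Eb major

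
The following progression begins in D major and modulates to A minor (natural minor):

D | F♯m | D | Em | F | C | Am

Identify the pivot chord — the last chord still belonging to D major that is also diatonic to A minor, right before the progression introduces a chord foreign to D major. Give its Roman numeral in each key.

Em — ii in D major, v in A minor

Chords diatonic to D major: D, Em, F♯m, G, A, Bm, C♯dim.
Reading the progression, the first chord not in that set is F, so the modulation leaves D major there.
The chord immediately before F is Em, which is diatonic to both keys: ii in D major and v in A minor.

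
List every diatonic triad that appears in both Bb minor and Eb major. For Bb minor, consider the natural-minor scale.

Fm, Ab

Triads in Bb minor (natural minor): Bb minor (i), C diminished (ii°), Db major (III), Eb minor (iv), F minor (v), Gb major (VI), Ab major (VII).
Triads in Eb major: Eb major (I), F minor (ii), G minor (iii), Ab major (IV), Bb major (V), C minor (vi), D diminished (vii°).
Shared triads with their functions: F minor (v in Bb minor, ii in Eb major); Ab major (VII in Bb minor, IV in Eb major).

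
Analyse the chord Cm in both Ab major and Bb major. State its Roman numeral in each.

The scale of Ab major is Ab Bb C Db Eb F G; C is degree 3, and the triad built there (C-Eb-G) is minor, so it is iii.
The scale of Bb major is Bb C D Eb F G A; C is degree 2, and the triad built there (C-Eb-G) is minor, so it is ii.

iii in Ab major; ii in Bb major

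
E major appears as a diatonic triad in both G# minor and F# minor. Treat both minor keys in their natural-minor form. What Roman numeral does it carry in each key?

VI in G# minor; VII in F# minor

The scale of G# minor (natural minor) is G# A# B C# D# E F#; E is degree 6, and the triad built there (E-G#-B) is major, so it is VI.
The scale of F# minor (natural minor) is F# G# A B C# D E; E is degree 7, and the triad built there (E-G#-B) is major, so it is VII.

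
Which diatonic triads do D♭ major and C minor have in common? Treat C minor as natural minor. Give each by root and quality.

Fm, A♭

Triads in D♭ major: D♭ (I), E♭m (ii), Fm (iii), G♭ (IV), A♭ (V), B♭m (vi), Cdim (vii°).
Triads in C minor (natural minor): Cm (i), Ddim (ii°), E♭ (III), Fm (iv), Gm (v), A♭ (VI), B♭ (VII).
Shared triads with their functions: Fm (iii in D♭ major, iv in C minor); A♭ (V in D♭ major, VI in C minor).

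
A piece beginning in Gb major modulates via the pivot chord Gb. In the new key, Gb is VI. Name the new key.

Bb minor

The numeral VI denotes a major triad on scale degree 6. With Gb on degree 6, the tonic of the new key is Bb.
Degree 6 carries a major triad in minor keys, so the destination is Bb minor.
Check: the diatonic triads of Bb minor (natural minor) are Bbm (i), Cdim (ii°), Db (III), Ebm (iv), Fm (v), Gb (VI), Ab (VII) — Gb is indeed VI.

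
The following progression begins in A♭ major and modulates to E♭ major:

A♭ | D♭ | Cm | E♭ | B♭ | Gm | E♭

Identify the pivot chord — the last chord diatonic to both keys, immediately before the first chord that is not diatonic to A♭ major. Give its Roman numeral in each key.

Chords diatonic to A♭ major: A♭, B♭m, Cm, D♭, E♭, Fm, Gdim.
Reading the progression, the first chord not in that set is B♭, so the modulation leaves A♭ major there.
The chord immediately before B♭ is E♭, which is diatonic to both keys: V in A♭ major and I in E♭ major.

E♭ — V in A♭ major, I in E♭ major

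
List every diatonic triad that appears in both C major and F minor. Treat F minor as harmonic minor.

C

Triads in C major: C (I), Dm (ii), Em (iii), F (IV), G (V), Am (vi), Bdim (vii°).
Triads in F minor (harmonic minor): Fm (i), Gdim (ii°), A♭aug (III+), B♭m (iv), C (V), D♭ (VI), Edim (vii°).
Shared triads with their functions: C (I in C major, V in F minor).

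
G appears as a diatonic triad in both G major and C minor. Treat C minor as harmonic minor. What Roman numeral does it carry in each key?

The scale of G major is G A B C D E F#; G is degree 1, and the triad built there (G-B-D) is major, so it is I.
The scale of C minor (harmonic minor) is C D Eb F G Ab B; G is degree 5, and the triad built there (G-B-D) is major, so it is V.

I in G major; V in C minor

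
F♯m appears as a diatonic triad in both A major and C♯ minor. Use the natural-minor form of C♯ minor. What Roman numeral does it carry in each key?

The scale of A major is A B C♯ D E F♯ G♯; F♯ is degree 6, and the triad built there (F♯-A-C♯) is minor, so it is vi.
The scale of C♯ minor (natural minor) is C♯ D♯ E F♯ G♯ A B; F♯ is degree 4, and the triad built there (F♯-A-C♯) is minor, so it is iv.

vi in A major; iv in C♯ minor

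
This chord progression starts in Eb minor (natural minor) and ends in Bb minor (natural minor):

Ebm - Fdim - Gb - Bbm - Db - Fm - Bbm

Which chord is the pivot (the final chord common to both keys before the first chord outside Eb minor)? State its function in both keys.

Chords diatonic to Eb minor: Ebm, Fdim, Gb, Abm, Bbm, Cb, Db.
Reading the progression, the first chord not in that set is Fm, so the modulation leaves Eb minor there.
The chord immediately before Fm is Db, which is diatonic to both keys: VII in Eb minor and III in Bb minor.

Db — VII in Eb minor, III in Bb minor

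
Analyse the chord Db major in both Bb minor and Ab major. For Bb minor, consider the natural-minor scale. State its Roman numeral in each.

III in Bb minor; IV in Ab major

The scale of Bb minor (natural minor) is Bb C Db Eb F Gb Ab; Db is degree 3, and the triad built there (Db-F-Ab) is major, so it is III.
The scale of Ab major is Ab Bb C Db Eb F G; Db is degree 4, and the triad built there (Db-F-Ab) is major, so it is IV.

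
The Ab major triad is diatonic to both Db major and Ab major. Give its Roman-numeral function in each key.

V in Db major; I in Ab major

The scale of Db major is Db Eb F Gb Ab Bb C; Ab is degree 5, and the triad built there (Ab-C-Eb) is major, so it is V.
The scale of Ab major is Ab Bb C Db Eb F G; Ab is degree 1, and the triad built there (Ab-C-Eb) is major, so it is I.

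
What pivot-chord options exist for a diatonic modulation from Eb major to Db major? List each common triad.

Triads in Eb major: Eb major (I), F minor (ii), G minor (iii), Ab major (IV), Bb major (V), C minor (vi), D diminished (vii°).
Triads in Db major: Db major (I), Eb minor (ii), F minor (iii), Gb major (IV), Ab major (V), Bb minor (vi), C diminished (vii°).
Shared triads with their functions: F minor (ii in Eb major, iii in Db major); Ab major (IV in Eb major, V in Db major).

Fm, Ab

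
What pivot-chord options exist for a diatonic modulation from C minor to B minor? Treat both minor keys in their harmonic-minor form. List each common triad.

G

Triads in C minor (harmonic minor): C minor (i), D diminished (ii°), Eb augmented (III+), F minor (iv), G major (V), Ab major (VI), B diminished (vii°).
Triads in B minor (harmonic minor): B minor (i), C# diminished (ii°), D augmented (III+), E minor (iv), F# major (V), G major (VI), A# diminished (vii°).
Shared triads with their functions: G major (V in C minor, VI in B minor).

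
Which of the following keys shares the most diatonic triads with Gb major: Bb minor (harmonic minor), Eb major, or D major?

Bb minor

Triads of Gb major: Gb major (I), Ab minor (ii), Bb minor (iii), Cb major (IV), Db major (V), Eb minor (vi), F diminished (vii°).
Bb minor (harmonic minor) shares 3: Gb, Bbm, Ebm.
Eb major shares 0: none.
D major shares 0: none.
The most common triads (3) are shared with Bb minor.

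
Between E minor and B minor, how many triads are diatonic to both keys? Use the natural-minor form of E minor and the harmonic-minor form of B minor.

3

Diatonic triads of E minor (natural minor): Em (i), F#dim (ii°), G (III), Am (iv), Bm (v), C (VI), D (VII).
Diatonic triads of B minor (harmonic minor): Bm (i), C#dim (ii°), Daug (III+), Em (iv), F# (V), G (VI), A#dim (vii°).
Matching root and quality in both lists: Em, G, Bm.
That gives 3 common triads.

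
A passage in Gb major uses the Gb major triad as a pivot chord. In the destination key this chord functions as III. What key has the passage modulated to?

Eb minor

The numeral III denotes a major triad on scale degree 3. With Gb on degree 3, the tonic of the new key is Eb.
Degree 3 carries a major triad in natural-minor keys, so the destination is Eb minor.
Check: the diatonic triads of Eb minor (natural minor) are Ebm (i), Fdim (ii°), Gb (III), Abm (iv), Bbm (v), Cb (VI), Db (VII) — Gb major is indeed III.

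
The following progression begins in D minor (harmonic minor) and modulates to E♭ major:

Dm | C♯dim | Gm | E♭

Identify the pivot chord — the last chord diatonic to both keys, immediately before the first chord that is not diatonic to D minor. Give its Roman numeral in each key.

Chords diatonic to D minor: Dm, Edim, Faug, Gm, A, B♭, C♯dim.
Reading the progression, the first chord not in that set is E♭, so the modulation leaves D minor there.
The chord immediately before E♭ is Gm, which is diatonic to both keys: iv in D minor and iii in E♭ major.

Gm — iv in D minor, iii in E♭ major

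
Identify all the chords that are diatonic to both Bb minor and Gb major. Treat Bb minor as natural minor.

Triads in Bb minor (natural minor): Bb minor (i), C diminished (ii°), Db major (III), Eb minor (iv), F minor (v), Gb major (VI), Ab major (VII).
Triads in Gb major: Gb major (I), Ab minor (ii), Bb minor (iii), Cb major (IV), Db major (V), Eb minor (vi), F diminished (vii°).
Shared triads with their functions: Bb minor (i in Bb minor, iii in Gb major); Db major (III in Bb minor, V in Gb major); Eb minor (iv in Bb minor, vi in Gb major); Gb major (VI in Bb minor, I in Gb major).

Bbm, Db, Ebm, Gb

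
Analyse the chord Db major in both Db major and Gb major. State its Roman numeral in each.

I in Db major; V in Gb major

The scale of Db major is Db Eb F Gb Ab Bb C; Db is degree 1, and the triad built there (Db-F-Ab) is major, so it is I.
The scale of Gb major is Gb Ab Bb Cb Db Eb F; Db is degree 5, and the triad built there (Db-F-Ab) is major, so it is V.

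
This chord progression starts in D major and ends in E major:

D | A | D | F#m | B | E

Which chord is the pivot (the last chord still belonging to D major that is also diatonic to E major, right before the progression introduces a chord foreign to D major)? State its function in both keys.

F#m — iii in D major, ii in E major

Chords diatonic to D major: D, Em, F#m, G, A, Bm, C#dim.
Reading the progression, the first chord not in that set is B, so the modulation leaves D major there.
The chord immediately before B is F#m, which is diatonic to both keys: iii in D major and ii in E major.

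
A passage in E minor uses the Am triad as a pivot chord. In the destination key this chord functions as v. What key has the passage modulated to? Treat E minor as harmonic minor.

The numeral v denotes a minor triad on scale degree 5. With A on degree 5, the tonic of the new key is D.
Degree 5 carries a minor triad in natural-minor keys, so the destination is D minor.
Check: the diatonic triads of D minor (natural minor) are Dm (i), Edim (ii°), F (III), Gm (iv), Am (v), Bb (VI), C (VII) — Am is indeed v.

D minor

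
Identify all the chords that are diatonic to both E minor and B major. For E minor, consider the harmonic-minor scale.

Triads in E minor (harmonic minor): Em (i), F#dim (ii°), Gaug (III+), Am (iv), B (V), C (VI), D#dim (vii°).
Triads in B major: B (I), C#m (ii), D#m (iii), E (IV), F# (V), G#m (vi), A#dim (vii°).
Shared triads with their functions: B (V in E minor, I in B major).

B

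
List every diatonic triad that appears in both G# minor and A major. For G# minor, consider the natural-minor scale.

C#m, E

Triads in G# minor (natural minor): G# minor (i), A# diminished (ii°), B major (III), C# minor (iv), D# minor (v), E major (VI), F# major (VII).
Triads in A major: A major (I), B minor (ii), C# minor (iii), D major (IV), E major (V), F# minor (vi), G# diminished (vii°).
Shared triads with their functions: C# minor (iv in G# minor, iii in A major); E major (VI in G# minor, V in A major).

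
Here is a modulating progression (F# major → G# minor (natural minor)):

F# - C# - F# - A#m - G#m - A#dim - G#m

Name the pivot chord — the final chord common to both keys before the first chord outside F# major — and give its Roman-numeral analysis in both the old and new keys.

Chords diatonic to F# major: F#, G#m, A#m, B, C#, D#m, E#dim.
Reading the progression, the first chord not in that set is A#dim, so the modulation leaves F# major there.
The chord immediately before A#dim is G#m, which is diatonic to both keys: ii in F# major and i in G# minor.

G#m — ii in F# major, i in G# minor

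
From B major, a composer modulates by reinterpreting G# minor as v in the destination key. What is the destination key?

C# minor

The numeral v denotes a minor triad on scale degree 5. With G# on degree 5, the tonic of the new key is C#.
Degree 5 carries a minor triad in natural-minor keys, so the destination is C# minor.
Check: the diatonic triads of C# minor (natural minor) are C#m (i), D#dim (ii°), E (III), F#m (iv), G#m (v), A (VI), B (VII) — G# minor is indeed v.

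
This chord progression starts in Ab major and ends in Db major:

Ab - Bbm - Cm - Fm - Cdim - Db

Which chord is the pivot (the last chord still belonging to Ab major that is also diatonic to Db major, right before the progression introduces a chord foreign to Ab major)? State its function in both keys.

Fm — vi in Ab major, iii in Db major

Chords diatonic to Ab major: Ab, Bbm, Cm, Db, Eb, Fm, Gdim.
Reading the progression, the first chord not in that set is Cdim, so the modulation leaves Ab major there.
The chord immediately before Cdim is Fm, which is diatonic to both keys: vi in Ab major and iii in Db major.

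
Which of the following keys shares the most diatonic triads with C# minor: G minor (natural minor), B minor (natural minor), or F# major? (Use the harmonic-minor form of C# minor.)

B minor

Triads of C# minor (harmonic minor): C# minor (i), D# diminished (ii°), E augmented (III+), F# minor (iv), G# major (V), A major (VI), B# diminished (vii°).
G minor (natural minor) shares 0: none.
B minor (natural minor) shares 2: F#m, A.
F# major shares 0: none.
The most common triads (2) are shared with B minor.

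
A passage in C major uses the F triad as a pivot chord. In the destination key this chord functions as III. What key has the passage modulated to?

D minor

The numeral III denotes a major triad on scale degree 3. With F on degree 3, the tonic of the new key is D.
Degree 3 carries a major triad in natural-minor keys, so the destination is D minor.
Check: the diatonic triads of D minor (natural minor) are Dm (i), Edim (ii°), F (III), Gm (iv), Am (v), B♭ (VI), C (VII) — F is indeed III.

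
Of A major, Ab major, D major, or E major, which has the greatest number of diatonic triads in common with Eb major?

Ab major

Triads of Eb major: Eb (I), Fm (ii), Gm (iii), Ab (IV), Bb (V), Cm (vi), Ddim (vii°).
A major shares 0: none.
Ab major shares 4: Eb, Fm, Ab, Cm.
D major shares 0: none.
E major shares 0: none.
The most common triads (4) are shared with Ab major.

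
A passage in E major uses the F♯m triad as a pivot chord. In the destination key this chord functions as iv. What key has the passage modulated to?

C♯ minor

The numeral iv denotes a minor triad on scale degree 4. With F♯ on degree 4, the tonic of the new key is C♯.
Degree 4 carries a minor triad in minor keys, so the destination is C♯ minor.
Check: the diatonic triads of C♯ minor (natural minor) are C♯m (i), D♯dim (ii°), E (III), F♯m (iv), G♯m (v), A (VI), B (VII) — F♯m is indeed iv.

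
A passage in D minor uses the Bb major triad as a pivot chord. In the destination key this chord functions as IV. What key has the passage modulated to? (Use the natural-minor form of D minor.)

F major

The numeral IV denotes a major triad on scale degree 4. With Bb on degree 4, the tonic of the new key is F.
Degree 4 carries a major triad in major keys, so the destination is F major.
Check: the diatonic triads of F major are F (I), Gm (ii), Am (iii), Bb (IV), C (V), Dm (vi), Edim (vii°) — Bb major is indeed IV.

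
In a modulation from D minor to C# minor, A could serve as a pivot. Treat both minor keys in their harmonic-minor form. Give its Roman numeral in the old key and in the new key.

The scale of D minor (harmonic minor) is D E F G A Bb C#; A is degree 5, and the triad built there (A-C#-E) is major, so it is V.
The scale of C# minor (harmonic minor) is C# D# E F# G# A B#; A is degree 6, and the triad built there (A-C#-E) is major, so it is VI.

V in D minor; VI in C# minor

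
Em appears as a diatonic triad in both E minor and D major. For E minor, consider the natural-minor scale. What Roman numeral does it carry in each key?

The scale of E minor (natural minor) is E F# G A B C D; E is degree 1, and the triad built there (E-G-B) is minor, so it is i.
The scale of D major is D E F# G A B C#; E is degree 2, and the triad built there (E-G-B) is minor, so it is ii.

i in E minor; ii in D major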